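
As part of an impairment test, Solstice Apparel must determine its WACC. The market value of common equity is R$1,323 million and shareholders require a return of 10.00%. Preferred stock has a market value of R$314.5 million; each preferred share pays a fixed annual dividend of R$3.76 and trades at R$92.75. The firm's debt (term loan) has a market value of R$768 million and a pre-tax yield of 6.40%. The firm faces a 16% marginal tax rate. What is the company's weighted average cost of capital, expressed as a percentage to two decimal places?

Cost of preferred: Rp = 3.76 / 92.75 = 4.0539%.
Total capital V = 1323 + 314.5 + 768 = 2405.5.
Equity: weight = 1323/2405.5 = 0.5500; cost = 10%.
Preferred: weight = 314.5/2405.5 = 0.1307; cost = 4.0539%.
Term loan: weight = 768/2405.5 = 0.3193; after-tax cost = 6.4% × (1 − 16%) = 5.3760%.
WACC = 0.5500 × 10.0000% + 0.1307 × 4.0539% + 0.3193 × 5.3760% = 7.7463%.

7.75%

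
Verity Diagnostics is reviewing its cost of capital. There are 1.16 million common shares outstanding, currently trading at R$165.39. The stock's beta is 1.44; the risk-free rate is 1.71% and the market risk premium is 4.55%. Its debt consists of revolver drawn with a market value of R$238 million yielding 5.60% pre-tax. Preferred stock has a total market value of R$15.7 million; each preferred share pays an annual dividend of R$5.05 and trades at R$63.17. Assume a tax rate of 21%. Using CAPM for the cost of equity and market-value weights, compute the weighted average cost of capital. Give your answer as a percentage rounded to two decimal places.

Cost of equity via CAPM: Re = 1.71% + 1.44 × 4.55% = 8.2620%.
Cost of preferred: Rp = 5.05 / 63.17 = 7.9943%.
Market value of equity E = 165.39 × 1.16m = 191.8524m.
Total capital V = 191.8524 + 15.7 + 238 = 445.5524.
Equity: weight = 191.8524/445.5524 = 0.4306; cost = 8.262%.
Preferred: weight = 15.7/445.5524 = 0.0352; cost = 7.9943%.
Revolver drawn: weight = 238/445.5524 = 0.5342; after-tax cost = 5.6% × (1 − 21%) = 4.4240%.
WACC = 0.4306 × 8.2620% + 0.0352 × 7.9943% + 0.5342 × 4.4240% = 6.2024%.

6.20%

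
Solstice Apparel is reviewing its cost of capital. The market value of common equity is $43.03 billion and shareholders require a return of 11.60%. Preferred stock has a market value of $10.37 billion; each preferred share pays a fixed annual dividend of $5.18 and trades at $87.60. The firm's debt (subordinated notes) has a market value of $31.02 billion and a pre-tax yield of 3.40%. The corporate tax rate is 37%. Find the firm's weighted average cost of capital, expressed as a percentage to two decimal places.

7.43%

Cost of preferred: Rp = 5.18 / 87.6 = 5.9132%.
Total capital V = 43.03 + 10.37 + 31.02 = 84.42.
Equity: weight = 43.03/84.42 = 0.5097; cost = 11.6%.
Preferred: weight = 10.37/84.42 = 0.1228; cost = 5.9132%.
Subordinated notes: weight = 31.02/84.42 = 0.3674; after-tax cost = 3.4% × (1 − 37%) = 2.1420%.
WACC = 0.5097 × 11.6000% + 0.1228 × 5.9132% + 0.3674 × 2.1420% = 7.4261%.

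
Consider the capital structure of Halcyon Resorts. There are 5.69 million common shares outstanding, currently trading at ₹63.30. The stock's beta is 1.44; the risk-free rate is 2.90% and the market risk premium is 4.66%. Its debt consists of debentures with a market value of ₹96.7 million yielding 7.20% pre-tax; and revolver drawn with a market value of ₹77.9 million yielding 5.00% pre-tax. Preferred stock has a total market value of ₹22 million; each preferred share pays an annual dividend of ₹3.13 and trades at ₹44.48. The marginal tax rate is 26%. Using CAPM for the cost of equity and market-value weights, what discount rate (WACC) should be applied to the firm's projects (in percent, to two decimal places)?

7.94%

Cost of equity via CAPM: Re = 2.9% + 1.44 × 4.66% = 9.6104%.
Cost of preferred: Rp = 3.13 / 44.48 = 7.0369%.
Market value of equity E = 63.3 × 5.69m = 360.177m.
Total capital V = 360.177 + 22 + 96.7 + 77.9 = 556.777.
Equity: weight = 360.177/556.777 = 0.6469; cost = 9.6104%.
Preferred: weight = 22/556.777 = 0.0395; cost = 7.0369%.
Debentures: weight = 96.7/556.777 = 0.1737; after-tax cost = 7.2% × (1 − 26%) = 5.3280%.
Revolver drawn: weight = 77.9/556.777 = 0.1399; after-tax cost = 5% × (1 − 26%) = 3.7000%.
WACC = 0.6469 × 9.6104% + 0.0395 × 7.0369% + 0.1737 × 5.3280% + 0.1399 × 3.7000% = 7.9380%.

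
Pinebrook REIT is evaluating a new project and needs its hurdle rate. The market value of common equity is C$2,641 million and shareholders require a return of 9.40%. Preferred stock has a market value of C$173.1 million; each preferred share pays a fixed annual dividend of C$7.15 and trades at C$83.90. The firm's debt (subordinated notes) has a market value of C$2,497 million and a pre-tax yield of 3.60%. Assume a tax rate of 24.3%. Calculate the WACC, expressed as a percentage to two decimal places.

Cost of preferred: Rp = 7.15 / 83.9 = 8.5221%.
Total capital V = 2641 + 173.1 + 2497 = 5311.1.
Equity: weight = 2641/5311.1 = 0.4973; cost = 9.4%.
Preferred: weight = 173.1/5311.1 = 0.0326; cost = 8.5221%.
Subordinated notes: weight = 2497/5311.1 = 0.4701; after-tax cost = 3.6% × (1 − 24.3%) = 2.7252%.
WACC = 0.4973 × 9.4000% + 0.0326 × 8.5221% + 0.4701 × 2.7252% = 6.2332%.

6.23%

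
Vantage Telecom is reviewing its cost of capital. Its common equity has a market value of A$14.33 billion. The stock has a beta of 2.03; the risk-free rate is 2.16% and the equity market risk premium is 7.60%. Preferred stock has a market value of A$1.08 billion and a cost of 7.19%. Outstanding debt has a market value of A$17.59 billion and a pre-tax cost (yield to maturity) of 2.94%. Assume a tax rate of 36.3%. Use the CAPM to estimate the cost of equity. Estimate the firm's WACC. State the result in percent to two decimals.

Cost of equity via CAPM: Re = 2.16% + 2.03 × 7.6% = 17.5880%.
Total capital V = 14.33 + 1.08 + 17.59 = 33.
Equity: weight = 14.33/33 = 0.4342; cost = 17.588%.
Preferred: weight = 1.08/33 = 0.0327; cost = 7.19%.
Debt: weight = 17.59/33 = 0.5330; after-tax cost = 2.94% × (1 − 36.3%) = 1.8728%.
WACC = 0.4342 × 17.5880% + 0.0327 × 7.1900% + 0.5330 × 1.8728% = 8.8710%.

8.87%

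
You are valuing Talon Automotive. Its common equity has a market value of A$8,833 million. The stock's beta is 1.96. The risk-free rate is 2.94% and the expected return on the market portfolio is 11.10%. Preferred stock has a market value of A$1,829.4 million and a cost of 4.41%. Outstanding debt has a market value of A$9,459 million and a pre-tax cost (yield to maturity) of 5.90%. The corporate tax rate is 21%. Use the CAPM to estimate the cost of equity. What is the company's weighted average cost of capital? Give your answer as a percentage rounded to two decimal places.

10.90%

Market risk premium = 11.1% − 2.94% = 8.16%.
Cost of equity via CAPM: Re = 2.94% + 1.96 × 8.16% = 18.9336%.
Total capital V = 8833 + 1829.4 + 9459 = 20121.4.
Equity: weight = 8833/20121.4 = 0.4390; cost = 18.9336%.
Preferred: weight = 1829.4/20121.4 = 0.0909; cost = 4.41%.
Debt: weight = 9459/20121.4 = 0.4701; after-tax cost = 5.9% × (1 − 21%) = 4.6610%.
WACC = 0.4390 × 18.9336% + 0.0909 × 4.4100% + 0.4701 × 4.6610% = 10.9036%.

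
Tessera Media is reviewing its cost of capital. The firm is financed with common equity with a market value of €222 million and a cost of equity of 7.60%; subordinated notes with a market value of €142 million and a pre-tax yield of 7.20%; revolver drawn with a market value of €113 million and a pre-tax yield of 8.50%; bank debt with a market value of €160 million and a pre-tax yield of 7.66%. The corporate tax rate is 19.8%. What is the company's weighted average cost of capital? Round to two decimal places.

6.69%

Total capital V = 222 + 142 + 113 + 160 = 637.
Equity: weight = 222/637 = 0.3485; cost = 7.6%.
Subordinated notes: weight = 142/637 = 0.2229; after-tax cost = 7.2% × (1 − 19.8%) = 5.7744%.
Revolver drawn: weight = 113/637 = 0.1774; after-tax cost = 8.5% × (1 − 19.8%) = 6.8170%.
Bank debt: weight = 160/637 = 0.2512; after-tax cost = 7.66% × (1 − 19.8%) = 6.1433%.
WACC = 0.3485 × 7.6000% + 0.2229 × 5.7744% + 0.1774 × 6.8170% + 0.2512 × 6.1433% = 6.6883%.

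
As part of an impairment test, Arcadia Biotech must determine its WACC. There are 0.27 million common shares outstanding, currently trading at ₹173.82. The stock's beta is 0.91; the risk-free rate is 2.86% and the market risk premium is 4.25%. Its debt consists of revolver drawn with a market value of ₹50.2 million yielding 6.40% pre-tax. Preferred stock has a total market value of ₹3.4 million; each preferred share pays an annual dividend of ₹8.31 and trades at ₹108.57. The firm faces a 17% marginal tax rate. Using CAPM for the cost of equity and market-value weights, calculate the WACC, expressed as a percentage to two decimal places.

Cost of equity via CAPM: Re = 2.86% + 0.91 × 4.25% = 6.7275%.
Cost of preferred: Rp = 8.31 / 108.57 = 7.6540%.
Market value of equity E = 173.82 × 0.27m = 46.9314m.
Total capital V = 46.9314 + 3.4 + 50.2 = 100.5314.
Equity: weight = 46.9314/100.5314 = 0.4668; cost = 6.7275%.
Preferred: weight = 3.4/100.5314 = 0.0338; cost = 7.654%.
Revolver drawn: weight = 50.2/100.5314 = 0.4993; after-tax cost = 6.4% × (1 − 17%) = 5.3120%.
WACC = 0.4668 × 6.7275% + 0.0338 × 7.6540% + 0.4993 × 5.3120% = 6.0520%.

6.05%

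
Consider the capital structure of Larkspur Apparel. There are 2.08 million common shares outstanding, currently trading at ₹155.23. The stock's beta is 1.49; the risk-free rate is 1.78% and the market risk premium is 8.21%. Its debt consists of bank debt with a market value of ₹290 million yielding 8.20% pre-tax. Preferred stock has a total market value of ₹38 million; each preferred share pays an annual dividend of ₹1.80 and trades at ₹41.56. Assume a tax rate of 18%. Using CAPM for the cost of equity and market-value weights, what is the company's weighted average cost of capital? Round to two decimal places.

10.20%

Cost of equity via CAPM: Re = 1.78% + 1.49 × 8.21% = 14.0129%.
Cost of preferred: Rp = 1.8 / 41.56 = 4.3311%.
Market value of equity E = 155.23 × 2.08m = 322.8784m.
Total capital V = 322.8784 + 38 + 290 = 650.8784.
Equity: weight = 322.8784/650.8784 = 0.4961; cost = 14.0129%.
Preferred: weight = 38/650.8784 = 0.0584; cost = 4.3311%.
Bank debt: weight = 290/650.8784 = 0.4456; after-tax cost = 8.2% × (1 − 18%) = 6.7240%.
WACC = 0.4961 × 14.0129% + 0.0584 × 4.3311% + 0.4456 × 6.7240% = 10.2001%.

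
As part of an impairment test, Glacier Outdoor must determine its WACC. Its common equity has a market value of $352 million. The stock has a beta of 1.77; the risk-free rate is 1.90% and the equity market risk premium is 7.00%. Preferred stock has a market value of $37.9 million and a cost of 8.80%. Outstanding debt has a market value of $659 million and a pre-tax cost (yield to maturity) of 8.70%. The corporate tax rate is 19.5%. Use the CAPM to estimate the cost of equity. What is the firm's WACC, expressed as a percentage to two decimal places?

Cost of equity via CAPM: Re = 1.9% + 1.77 × 7.0% = 14.2900%.
Total capital V = 352 + 37.9 + 659 = 1048.9.
Equity: weight = 352/1048.9 = 0.3356; cost = 14.29%.
Preferred: weight = 37.9/1048.9 = 0.0361; cost = 8.8%.
Debt: weight = 659/1048.9 = 0.6283; after-tax cost = 8.7% × (1 − 19.5%) = 7.0035%.
WACC = 0.3356 × 14.2900% + 0.0361 × 8.8000% + 0.6283 × 7.0035% = 9.5137%.

9.51%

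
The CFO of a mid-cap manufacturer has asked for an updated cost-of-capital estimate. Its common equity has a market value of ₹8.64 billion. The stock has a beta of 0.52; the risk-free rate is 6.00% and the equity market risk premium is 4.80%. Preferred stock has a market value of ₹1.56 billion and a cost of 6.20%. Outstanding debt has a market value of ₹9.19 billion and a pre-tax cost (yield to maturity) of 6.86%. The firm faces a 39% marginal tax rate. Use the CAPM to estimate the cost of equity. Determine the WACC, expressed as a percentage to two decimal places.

Cost of equity via CAPM: Re = 6.0% + 0.52 × 4.8% = 8.4960%.
Total capital V = 8.64 + 1.56 + 9.19 = 19.39.
Equity: weight = 8.64/19.39 = 0.4456; cost = 8.496%.
Preferred: weight = 1.56/19.39 = 0.0805; cost = 6.2%.
Debt: weight = 9.19/19.39 = 0.4740; after-tax cost = 6.86% × (1 − 39%) = 4.1846%.
WACC = 0.4456 × 8.4960% + 0.0805 × 6.2000% + 0.4740 × 4.1846% = 6.2679%.

6.27%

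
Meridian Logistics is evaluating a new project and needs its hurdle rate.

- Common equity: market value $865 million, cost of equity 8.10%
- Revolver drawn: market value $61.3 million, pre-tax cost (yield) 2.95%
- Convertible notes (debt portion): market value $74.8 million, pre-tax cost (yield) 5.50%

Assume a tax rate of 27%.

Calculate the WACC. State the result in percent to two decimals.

Total capital V = 865 + 61.3 + 74.8 = 1001.1.
Equity: weight = 865/1001.1 = 0.8640; cost = 8.1%.
Revolver drawn: weight = 61.3/1001.1 = 0.0612; after-tax cost = 2.95% × (1 − 27%) = 2.1535%.
Convertible notes (debt portion): weight = 74.8/1001.1 = 0.0747; after-tax cost = 5.5% × (1 − 27%) = 4.0150%.
WACC = 0.8640 × 8.1000% + 0.0612 × 2.1535% + 0.0747 × 4.0150% = 7.4307%.

7.43%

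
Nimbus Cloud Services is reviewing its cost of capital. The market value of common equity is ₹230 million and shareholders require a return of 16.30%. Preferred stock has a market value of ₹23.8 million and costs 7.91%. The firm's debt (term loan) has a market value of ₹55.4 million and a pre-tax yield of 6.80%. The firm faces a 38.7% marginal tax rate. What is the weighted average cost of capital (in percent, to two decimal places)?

Total capital V = 230 + 23.8 + 55.4 = 309.2.
Equity: weight = 230/309.2 = 0.7439; cost = 16.3%.
Preferred: weight = 23.8/309.2 = 0.0770; cost = 7.91%.
Term loan: weight = 55.4/309.2 = 0.1792; after-tax cost = 6.8% × (1 − 38.7%) = 4.1684%.
WACC = 0.7439 × 16.3000% + 0.0770 × 7.9100% + 0.1792 × 4.1684% = 13.4806%.

13.48%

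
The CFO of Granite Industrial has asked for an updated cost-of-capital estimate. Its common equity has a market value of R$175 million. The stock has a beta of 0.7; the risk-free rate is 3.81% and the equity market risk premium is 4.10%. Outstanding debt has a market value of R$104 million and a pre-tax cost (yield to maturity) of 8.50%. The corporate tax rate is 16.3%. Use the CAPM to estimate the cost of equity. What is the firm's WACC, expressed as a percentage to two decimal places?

6.84%

Cost of equity via CAPM: Re = 3.81% + 0.7 × 4.1% = 6.6800%.
Total capital V = 175 + 104 = 279.
Equity: weight = 175/279 = 0.6272; cost = 6.68%.
Debt: weight = 104/279 = 0.3728; after-tax cost = 8.5% × (1 − 16.3%) = 7.1145%.
WACC = 0.6272 × 6.6800% + 0.3728 × 7.1145% = 6.8420%.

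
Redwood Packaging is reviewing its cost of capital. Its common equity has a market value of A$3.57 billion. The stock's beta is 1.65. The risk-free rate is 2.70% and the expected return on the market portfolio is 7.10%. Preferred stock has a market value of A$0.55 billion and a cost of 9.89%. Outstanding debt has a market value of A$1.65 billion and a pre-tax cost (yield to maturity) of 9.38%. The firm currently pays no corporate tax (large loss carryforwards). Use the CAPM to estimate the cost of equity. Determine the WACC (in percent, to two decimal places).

9.79%

Market risk premium = 7.1% − 2.7% = 4.4%.
Cost of equity via CAPM: Re = 2.7% + 1.65 × 4.4% = 9.9600%.
Total capital V = 3.57 + 0.55 + 1.65 = 5.77.
Equity: weight = 3.57/5.77 = 0.6187; cost = 9.96%.
Preferred: weight = 0.55/5.77 = 0.0953; cost = 9.89%.
Debt: weight = 1.65/5.77 = 0.2860; after-tax cost = 9.38% × (1 − 0%) = 9.3800%.
WACC = 0.6187 × 9.9600% + 0.0953 × 9.8900% + 0.2860 × 9.3800% = 9.7875%.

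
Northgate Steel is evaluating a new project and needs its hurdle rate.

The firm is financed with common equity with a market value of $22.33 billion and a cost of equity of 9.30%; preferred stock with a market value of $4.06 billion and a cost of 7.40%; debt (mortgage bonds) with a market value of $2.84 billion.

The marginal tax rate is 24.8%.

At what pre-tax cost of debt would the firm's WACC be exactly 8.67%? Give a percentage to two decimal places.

7.36%

Total capital V = 22.33 + 4.06 + 2.84 = 29.23.
Equity weight = 22.33/29.23 = 0.7639.
Preferred weight = 4.06/29.23 = 0.1389.
Mortgage bonds weight = 2.84/29.23 = 0.0972.
Equity contribution = 0.7639 × 9.3% = 7.1047%.
Preferred contribution = 0.1389 × 7.4% = 1.0278%.
Remaining for debt = 8.67% − 8.1325% = 0.5375%.
Rd × (1 − 24.8%) × 0.0972 = 0.5375%  ⇒  Rd = 7.3565%.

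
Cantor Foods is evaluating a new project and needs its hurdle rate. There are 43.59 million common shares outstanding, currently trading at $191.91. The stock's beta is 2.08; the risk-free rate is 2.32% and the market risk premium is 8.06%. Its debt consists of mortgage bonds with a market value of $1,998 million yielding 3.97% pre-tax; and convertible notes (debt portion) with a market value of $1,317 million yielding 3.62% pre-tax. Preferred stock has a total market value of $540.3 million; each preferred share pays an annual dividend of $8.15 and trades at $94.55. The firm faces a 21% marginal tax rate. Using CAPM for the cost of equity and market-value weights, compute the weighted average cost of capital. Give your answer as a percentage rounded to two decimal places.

Cost of equity via CAPM: Re = 2.32% + 2.08 × 8.06% = 19.0848%.
Cost of preferred: Rp = 8.15 / 94.55 = 8.6198%.
Market value of equity E = 191.91 × 43.59m = 8365.3569m.
Total capital V = 8365.3569 + 540.3 + 1998 + 1317 = 12220.6569.
Equity: weight = 8365.3569/12220.6569 = 0.6845; cost = 19.0848%.
Preferred: weight = 540.3/12220.6569 = 0.0442; cost = 8.6198%.
Mortgage bonds: weight = 1998/12220.6569 = 0.1635; after-tax cost = 3.97% × (1 − 21%) = 3.1363%.
Convertible notes (debt portion): weight = 1317/12220.6569 = 0.1078; after-tax cost = 3.62% × (1 − 21%) = 2.8598%.
WACC = 0.6845 × 19.0848% + 0.0442 × 8.6198% + 0.1635 × 3.1363% + 0.1078 × 2.8598% = 14.2661%.

14.27%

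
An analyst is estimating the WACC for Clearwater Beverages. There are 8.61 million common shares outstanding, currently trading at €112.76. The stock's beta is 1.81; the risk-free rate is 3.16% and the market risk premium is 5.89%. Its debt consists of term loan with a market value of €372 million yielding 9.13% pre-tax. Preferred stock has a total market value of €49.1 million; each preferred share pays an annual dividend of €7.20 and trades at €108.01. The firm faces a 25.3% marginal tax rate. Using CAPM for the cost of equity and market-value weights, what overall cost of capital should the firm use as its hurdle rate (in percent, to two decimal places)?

Cost of equity via CAPM: Re = 3.16% + 1.81 × 5.89% = 13.8209%.
Cost of preferred: Rp = 7.2 / 108.01 = 6.6660%.
Market value of equity E = 112.76 × 8.61m = 970.8636m.
Total capital V = 970.8636 + 49.1 + 372 = 1391.9636.
Equity: weight = 970.8636/1391.9636 = 0.6975; cost = 13.8209%.
Preferred: weight = 49.1/1391.9636 = 0.0353; cost = 6.666%.
Term loan: weight = 372/1391.9636 = 0.2672; after-tax cost = 9.13% × (1 − 25.3%) = 6.8201%.
WACC = 0.6975 × 13.8209% + 0.0353 × 6.6660% + 0.2672 × 6.8201% = 11.6976%.

11.70%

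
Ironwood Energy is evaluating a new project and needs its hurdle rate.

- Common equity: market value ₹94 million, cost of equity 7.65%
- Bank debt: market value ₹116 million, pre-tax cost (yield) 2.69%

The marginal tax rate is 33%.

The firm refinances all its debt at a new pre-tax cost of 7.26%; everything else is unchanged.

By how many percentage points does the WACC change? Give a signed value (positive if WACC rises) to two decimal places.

+1.69 pp

Current WACC:
Total capital V = 94 + 116 = 210.
Equity: weight = 94/210 = 0.4476; cost = 7.65%.
Bank debt: weight = 116/210 = 0.5524; after-tax cost = 2.69% × (1 − 33%) = 1.8023%.
WACC = 0.4476 × 7.6500% + 0.5524 × 1.8023% = 4.4198%.
After the change:
Total capital V = 94 + 116 = 210.
Equity: weight = 94/210 = 0.4476; cost = 7.65%.
Bank debt: weight = 116/210 = 0.5524; after-tax cost = 7.26% × (1 − 33%) = 4.8642%.
WACC = 0.4476 × 7.6500% + 0.5524 × 4.8642% = 6.1112%.
Change in WACC = 6.1112% − 4.4198% = 1.6913 pp.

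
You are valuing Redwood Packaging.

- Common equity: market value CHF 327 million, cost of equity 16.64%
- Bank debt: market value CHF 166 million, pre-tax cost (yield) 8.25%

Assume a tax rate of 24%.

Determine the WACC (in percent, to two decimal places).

13.15%

Total capital V = 327 + 166 = 493.
Equity: weight = 327/493 = 0.6633; cost = 16.64%.
Bank debt: weight = 166/493 = 0.3367; after-tax cost = 8.25% × (1 − 24%) = 6.2700%.
WACC = 0.6633 × 16.6400% + 0.3367 × 6.2700% = 13.1483%.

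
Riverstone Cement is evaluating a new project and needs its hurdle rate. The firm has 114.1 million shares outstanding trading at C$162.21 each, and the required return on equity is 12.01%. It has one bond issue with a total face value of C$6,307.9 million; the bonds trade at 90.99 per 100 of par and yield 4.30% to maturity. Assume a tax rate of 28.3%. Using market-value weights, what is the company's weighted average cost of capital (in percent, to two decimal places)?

Market value of equity E = 162.21 × 114.1m = 18508.161m. Market value of debt D = 6307.9m × 90.99/100 = 5739.55821m.
Total capital V = 18508.161 + 5739.55821 = 24247.71921.
Equity: weight = 18508.161/24247.71921 = 0.7633; cost = 12.01%.
Bonds outstanding: weight = 5739.55821/24247.71921 = 0.2367; after-tax cost = 4.3% × (1 − 28.3%) = 3.0831%.
WACC = 0.7633 × 12.0100% + 0.2367 × 3.0831% = 9.8970%.

9.90%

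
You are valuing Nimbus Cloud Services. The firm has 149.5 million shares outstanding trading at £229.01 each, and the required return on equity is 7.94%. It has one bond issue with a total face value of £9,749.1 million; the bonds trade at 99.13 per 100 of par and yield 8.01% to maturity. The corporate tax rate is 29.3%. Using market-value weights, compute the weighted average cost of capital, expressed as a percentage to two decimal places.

Market value of equity E = 229.01 × 149.5m = 34236.995m. Market value of debt D = 9749.1m × 99.13/100 = 9664.28283m.
Total capital V = 34236.995 + 9664.28283 = 43901.27783.
Equity: weight = 34236.995/43901.27783 = 0.7799; cost = 7.94%.
Bonds outstanding: weight = 9664.28283/43901.27783 = 0.2201; after-tax cost = 8.01% × (1 − 29.3%) = 5.6631%.
WACC = 0.7799 × 7.9400% + 0.2201 × 5.6631% = 7.4388%.

7.44%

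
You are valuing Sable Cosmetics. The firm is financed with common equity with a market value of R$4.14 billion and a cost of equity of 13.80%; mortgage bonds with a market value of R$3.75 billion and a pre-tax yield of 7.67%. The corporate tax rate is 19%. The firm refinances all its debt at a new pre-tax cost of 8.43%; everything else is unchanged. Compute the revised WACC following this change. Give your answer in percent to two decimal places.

10.49%

After the change:
Total capital V = 4.14 + 3.75 = 7.89.
Equity: weight = 4.14/7.89 = 0.5247; cost = 13.8%.
Mortgage bonds: weight = 3.75/7.89 = 0.4753; after-tax cost = 8.43% × (1 − 19%) = 6.8283%.
WACC = 0.5247 × 13.8000% + 0.4753 × 6.8283% = 10.4865%.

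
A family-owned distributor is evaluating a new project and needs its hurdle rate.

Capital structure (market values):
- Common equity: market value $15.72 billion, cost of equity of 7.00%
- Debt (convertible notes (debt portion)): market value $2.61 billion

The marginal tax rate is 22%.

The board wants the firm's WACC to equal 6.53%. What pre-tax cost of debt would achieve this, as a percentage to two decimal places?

4.74%

Total capital V = 15.72 + 2.61 = 18.33.
Equity weight = 15.72/18.33 = 0.8576.
Convertible notes (debt portion) weight = 2.61/18.33 = 0.1424.
Equity contribution = 0.8576 × 7% = 6.0033%.
Remaining for debt = 6.53% − 6.0033% = 0.5267%.
Rd × (1 − 22%) × 0.1424 = 0.5267%  ⇒  Rd = 4.7426%.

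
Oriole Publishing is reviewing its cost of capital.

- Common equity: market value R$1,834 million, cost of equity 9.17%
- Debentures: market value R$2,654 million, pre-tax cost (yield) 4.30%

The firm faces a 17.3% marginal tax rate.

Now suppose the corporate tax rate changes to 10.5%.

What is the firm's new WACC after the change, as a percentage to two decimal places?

6.02%

After the change:
Total capital V = 1834 + 2654 = 4488.
Equity: weight = 1834/4488 = 0.4086; cost = 9.17%.
Debentures: weight = 2654/4488 = 0.5914; after-tax cost = 4.3% × (1 − 10.5%) = 3.8485%.
WACC = 0.4086 × 9.1700% + 0.5914 × 3.8485% = 6.0231%.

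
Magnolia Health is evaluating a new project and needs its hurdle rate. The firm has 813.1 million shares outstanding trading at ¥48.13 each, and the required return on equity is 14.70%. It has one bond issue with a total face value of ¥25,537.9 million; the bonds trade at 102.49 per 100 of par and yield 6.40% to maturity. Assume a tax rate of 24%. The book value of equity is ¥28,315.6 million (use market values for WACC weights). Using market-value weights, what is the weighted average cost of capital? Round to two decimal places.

Market value of equity E = 48.13 × 813.1m = 39134.503m. Market value of debt D = 25537.9m × 102.49/100 = 26173.79371m.
Total capital V = 39134.503 + 26173.79371 = 65308.29671.
Equity: weight = 39134.503/65308.29671 = 0.5992; cost = 14.7%.
Bonds outstanding: weight = 26173.79371/65308.29671 = 0.4008; after-tax cost = 6.4% × (1 − 24%) = 4.8640%.
WACC = 0.5992 × 14.7000% + 0.4008 × 4.8640% = 10.7580%.

10.76%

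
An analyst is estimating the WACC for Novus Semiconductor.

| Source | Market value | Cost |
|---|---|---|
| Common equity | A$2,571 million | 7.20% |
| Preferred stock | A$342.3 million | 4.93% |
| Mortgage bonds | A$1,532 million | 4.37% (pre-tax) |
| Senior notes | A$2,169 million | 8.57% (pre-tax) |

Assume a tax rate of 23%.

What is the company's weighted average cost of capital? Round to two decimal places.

Total capital V = 2571 + 342.3 + 1532 + 2169 = 6614.3.
Equity: weight = 2571/6614.3 = 0.3887; cost = 7.2%.
Preferred: weight = 342.3/6614.3 = 0.0518; cost = 4.93%.
Mortgage bonds: weight = 1532/6614.3 = 0.2316; after-tax cost = 4.37% × (1 − 23%) = 3.3649%.
Senior notes: weight = 2169/6614.3 = 0.3279; after-tax cost = 8.57% × (1 − 23%) = 6.5989%.
WACC = 0.3887 × 7.2000% + 0.0518 × 4.9300% + 0.2316 × 3.3649% + 0.3279 × 6.5989% = 5.9971%.

6.00%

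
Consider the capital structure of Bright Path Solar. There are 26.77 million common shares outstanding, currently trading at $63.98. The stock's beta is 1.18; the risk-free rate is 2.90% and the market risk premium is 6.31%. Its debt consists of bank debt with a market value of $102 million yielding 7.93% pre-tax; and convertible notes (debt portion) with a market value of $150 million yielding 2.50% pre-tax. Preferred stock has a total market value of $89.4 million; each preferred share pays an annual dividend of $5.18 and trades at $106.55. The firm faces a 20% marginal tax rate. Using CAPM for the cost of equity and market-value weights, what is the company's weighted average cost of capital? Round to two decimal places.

9.30%

Cost of equity via CAPM: Re = 2.9% + 1.18 × 6.31% = 10.3458%.
Cost of preferred: Rp = 5.18 / 106.55 = 4.8616%.
Market value of equity E = 63.98 × 26.77m = 1712.7446m.
Total capital V = 1712.7446 + 89.4 + 102 + 150 = 2054.1446.
Equity: weight = 1712.7446/2054.1446 = 0.8338; cost = 10.3458%.
Preferred: weight = 89.4/2054.1446 = 0.0435; cost = 4.8616%.
Bank debt: weight = 102/2054.1446 = 0.0497; after-tax cost = 7.93% × (1 − 20%) = 6.3440%.
Convertible notes (debt portion): weight = 150/2054.1446 = 0.0730; after-tax cost = 2.5% × (1 − 20%) = 2.0000%.
WACC = 0.8338 × 10.3458% + 0.0435 × 4.8616% + 0.0497 × 6.3440% + 0.0730 × 2.0000% = 9.2990%.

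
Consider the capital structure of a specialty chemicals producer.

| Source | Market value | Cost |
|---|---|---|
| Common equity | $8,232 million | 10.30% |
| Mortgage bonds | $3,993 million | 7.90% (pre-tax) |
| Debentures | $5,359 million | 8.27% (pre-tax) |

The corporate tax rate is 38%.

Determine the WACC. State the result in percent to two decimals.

Total capital V = 8232 + 3993 + 5359 = 17584.
Equity: weight = 8232/17584 = 0.4682; cost = 10.3%.
Mortgage bonds: weight = 3993/17584 = 0.2271; after-tax cost = 7.9% × (1 − 38%) = 4.8980%.
Debentures: weight = 5359/17584 = 0.3048; after-tax cost = 8.27% × (1 − 38%) = 5.1274%.
WACC = 0.4682 × 10.3000% + 0.2271 × 4.8980% + 0.3048 × 5.1274% = 7.4969%.

7.50%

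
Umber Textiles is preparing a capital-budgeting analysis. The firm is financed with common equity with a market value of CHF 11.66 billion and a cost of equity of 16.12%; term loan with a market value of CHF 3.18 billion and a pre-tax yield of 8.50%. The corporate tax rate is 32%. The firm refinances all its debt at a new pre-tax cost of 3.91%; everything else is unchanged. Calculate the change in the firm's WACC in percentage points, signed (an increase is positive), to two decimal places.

-0.67 pp

Current WACC:
Total capital V = 11.66 + 3.18 = 14.84.
Equity: weight = 11.66/14.84 = 0.7857; cost = 16.12%.
Term loan: weight = 3.18/14.84 = 0.2143; after-tax cost = 8.5% × (1 − 32%) = 5.7800%.
WACC = 0.7857 × 16.1200% + 0.2143 × 5.7800% = 13.9043%.
After the change:
Total capital V = 11.66 + 3.18 = 14.84.
Equity: weight = 11.66/14.84 = 0.7857; cost = 16.12%.
Term loan: weight = 3.18/14.84 = 0.2143; after-tax cost = 3.91% × (1 − 32%) = 2.6588%.
WACC = 0.7857 × 16.1200% + 0.2143 × 2.6588% = 13.2355%.
Change in WACC = 13.2355% − 13.9043% = -0.6688 pp.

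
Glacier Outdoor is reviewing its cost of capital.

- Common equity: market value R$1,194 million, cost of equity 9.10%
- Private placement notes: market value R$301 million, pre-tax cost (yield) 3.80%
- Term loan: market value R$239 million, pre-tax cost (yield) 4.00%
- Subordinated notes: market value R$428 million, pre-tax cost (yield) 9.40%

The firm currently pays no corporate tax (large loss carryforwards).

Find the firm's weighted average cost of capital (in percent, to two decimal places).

7.86%

Total capital V = 1194 + 301 + 239 + 428 = 2162.
Equity: weight = 1194/2162 = 0.5523; cost = 9.1%.
Private placement notes: weight = 301/2162 = 0.1392; after-tax cost = 3.8% × (1 − 0%) = 3.8000%.
Term loan: weight = 239/2162 = 0.1105; after-tax cost = 4% × (1 − 0%) = 4.0000%.
Subordinated notes: weight = 428/2162 = 0.1980; after-tax cost = 9.4% × (1 − 0%) = 9.4000%.
WACC = 0.5523 × 9.1000% + 0.1392 × 3.8000% + 0.1105 × 4.0000% + 0.1980 × 9.4000% = 7.8577%.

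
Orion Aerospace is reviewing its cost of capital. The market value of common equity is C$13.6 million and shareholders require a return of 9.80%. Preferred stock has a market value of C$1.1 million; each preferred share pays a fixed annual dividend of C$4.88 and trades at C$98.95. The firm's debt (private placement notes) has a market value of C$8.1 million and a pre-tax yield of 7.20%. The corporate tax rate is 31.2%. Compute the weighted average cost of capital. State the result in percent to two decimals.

7.84%

Cost of preferred: Rp = 4.88 / 98.95 = 4.9318%.
Total capital V = 13.6 + 1.1 + 8.1 = 22.8.
Equity: weight = 13.6/22.8 = 0.5965; cost = 9.8%.
Preferred: weight = 1.1/22.8 = 0.0482; cost = 4.9318%.
Private placement notes: weight = 8.1/22.8 = 0.3553; after-tax cost = 7.2% × (1 − 31.2%) = 4.9536%.
WACC = 0.5965 × 9.8000% + 0.0482 × 4.9318% + 0.3553 × 4.9536% = 7.8434%.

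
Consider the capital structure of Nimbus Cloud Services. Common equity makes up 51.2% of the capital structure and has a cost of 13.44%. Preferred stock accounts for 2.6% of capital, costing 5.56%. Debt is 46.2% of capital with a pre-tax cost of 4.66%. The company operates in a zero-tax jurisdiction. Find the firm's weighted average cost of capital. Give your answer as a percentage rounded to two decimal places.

After-tax cost of debt = 4.66% × (1 − 0%) = 4.6600%.
WACC = 0.512 × 13.4400% + 0.026 × 5.5600% + 0.462 × 4.6600% = 9.1788%.

9.18%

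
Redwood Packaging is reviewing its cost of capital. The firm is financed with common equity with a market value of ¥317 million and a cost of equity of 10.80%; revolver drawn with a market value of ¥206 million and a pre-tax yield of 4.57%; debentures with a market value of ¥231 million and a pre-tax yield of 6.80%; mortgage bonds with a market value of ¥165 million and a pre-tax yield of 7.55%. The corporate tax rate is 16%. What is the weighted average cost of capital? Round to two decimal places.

Total capital V = 317 + 206 + 231 + 165 = 919.
Equity: weight = 317/919 = 0.3449; cost = 10.8%.
Revolver drawn: weight = 206/919 = 0.2242; after-tax cost = 4.57% × (1 − 16%) = 3.8388%.
Debentures: weight = 231/919 = 0.2514; after-tax cost = 6.8% × (1 − 16%) = 5.7120%.
Mortgage bonds: weight = 165/919 = 0.1795; after-tax cost = 7.55% × (1 − 16%) = 6.3420%.
WACC = 0.3449 × 10.8000% + 0.2242 × 3.8388% + 0.2514 × 5.7120% + 0.1795 × 6.3420% = 7.1603%.

7.16%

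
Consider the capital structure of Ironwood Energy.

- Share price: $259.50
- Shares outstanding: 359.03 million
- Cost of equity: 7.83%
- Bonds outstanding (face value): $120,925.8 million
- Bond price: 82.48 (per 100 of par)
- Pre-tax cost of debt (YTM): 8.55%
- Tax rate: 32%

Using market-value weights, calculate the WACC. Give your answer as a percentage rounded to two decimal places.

Market value of equity E = 259.5 × 359.03m = 93168.285m. Market value of debt D = 120925.8m × 82.48/100 = 99739.59984m.
Total capital V = 93168.285 + 99739.59984 = 192907.88484.
Equity: weight = 93168.285/192907.88484 = 0.4830; cost = 7.83%.
Bonds outstanding: weight = 99739.59984/192907.88484 = 0.5170; after-tax cost = 8.55% × (1 − 32%) = 5.8140%.
WACC = 0.4830 × 7.8300% + 0.5170 × 5.8140% = 6.7877%.

6.79%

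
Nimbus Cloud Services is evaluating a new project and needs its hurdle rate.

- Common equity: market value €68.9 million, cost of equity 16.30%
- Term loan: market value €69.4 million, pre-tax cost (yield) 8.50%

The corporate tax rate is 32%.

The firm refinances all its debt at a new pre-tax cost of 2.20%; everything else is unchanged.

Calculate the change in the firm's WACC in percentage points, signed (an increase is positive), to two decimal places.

-2.15 pp

Current WACC:
Total capital V = 68.9 + 69.4 = 138.3.
Equity: weight = 68.9/138.3 = 0.4982; cost = 16.3%.
Term loan: weight = 69.4/138.3 = 0.5018; after-tax cost = 8.5% × (1 − 32%) = 5.7800%.
WACC = 0.4982 × 16.3000% + 0.5018 × 5.7800% = 11.0210%.
After the change:
Total capital V = 68.9 + 69.4 = 138.3.
Equity: weight = 68.9/138.3 = 0.4982; cost = 16.3%.
Term loan: weight = 69.4/138.3 = 0.5018; after-tax cost = 2.2% × (1 − 32%) = 1.4960%.
WACC = 0.4982 × 16.3000% + 0.5018 × 1.4960% = 8.8712%.
Change in WACC = 8.8712% − 11.0210% = -2.1497 pp.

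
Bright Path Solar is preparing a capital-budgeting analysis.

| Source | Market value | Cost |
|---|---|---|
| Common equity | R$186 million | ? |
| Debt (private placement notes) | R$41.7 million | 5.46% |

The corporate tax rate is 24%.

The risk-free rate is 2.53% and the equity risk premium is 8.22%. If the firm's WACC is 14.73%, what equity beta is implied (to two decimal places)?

Total capital V = 186 + 41.7 = 227.7.
Equity weight = 186/227.7 = 0.8169.
Private placement notes weight = 41.7/227.7 = 0.1831.
Debt contribution = 0.1831 × 5.46% × (1 − 24%) = 0.7599%.
Required equity contribution = 14.73% − 0.7599% = 13.9701%  ⇒  Re = 17.1021%.
CAPM: 17.1021% = 2.53% + β × 8.22%  ⇒  β = 1.7728.

1.77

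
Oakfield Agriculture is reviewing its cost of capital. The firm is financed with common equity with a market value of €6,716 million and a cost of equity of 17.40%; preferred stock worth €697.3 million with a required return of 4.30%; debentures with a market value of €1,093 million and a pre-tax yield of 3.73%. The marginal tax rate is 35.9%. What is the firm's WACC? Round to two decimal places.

Total capital V = 6716 + 697.3 + 1093 = 8506.3.
Equity: weight = 6716/8506.3 = 0.7895; cost = 17.4%.
Preferred: weight = 697.3/8506.3 = 0.0820; cost = 4.3%.
Debentures: weight = 1093/8506.3 = 0.1285; after-tax cost = 3.73% × (1 − 35.9%) = 2.3909%.
WACC = 0.7895 × 17.4000% + 0.0820 × 4.3000% + 0.1285 × 2.3909% = 14.3976%.

14.40%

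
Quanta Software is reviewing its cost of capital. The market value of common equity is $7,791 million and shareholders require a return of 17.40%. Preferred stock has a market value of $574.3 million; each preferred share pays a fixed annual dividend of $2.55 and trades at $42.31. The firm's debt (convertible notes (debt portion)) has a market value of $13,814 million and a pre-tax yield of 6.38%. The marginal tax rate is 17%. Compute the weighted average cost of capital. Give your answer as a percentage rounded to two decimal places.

9.57%

Cost of preferred: Rp = 2.55 / 42.31 = 6.0269%.
Total capital V = 7791 + 574.3 + 13814 = 22179.3.
Equity: weight = 7791/22179.3 = 0.3513; cost = 17.4%.
Preferred: weight = 574.3/22179.3 = 0.0259; cost = 6.0269%.
Convertible notes (debt portion): weight = 13814/22179.3 = 0.6228; after-tax cost = 6.38% × (1 − 17%) = 5.2954%.
WACC = 0.3513 × 17.4000% + 0.0259 × 6.0269% + 0.6228 × 5.2954% = 9.5664%.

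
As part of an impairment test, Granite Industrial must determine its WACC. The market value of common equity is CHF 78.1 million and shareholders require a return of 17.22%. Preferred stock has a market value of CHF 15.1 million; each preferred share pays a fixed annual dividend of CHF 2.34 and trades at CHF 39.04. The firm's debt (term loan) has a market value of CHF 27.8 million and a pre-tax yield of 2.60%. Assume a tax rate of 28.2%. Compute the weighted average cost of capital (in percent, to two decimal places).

Cost of preferred: Rp = 2.34 / 39.04 = 5.9939%.
Total capital V = 78.1 + 15.1 + 27.8 = 121.
Equity: weight = 78.1/121 = 0.6455; cost = 17.22%.
Preferred: weight = 15.1/121 = 0.1248; cost = 5.9939%.
Term loan: weight = 27.8/121 = 0.2298; after-tax cost = 2.6% × (1 − 28.2%) = 1.8668%.
WACC = 0.6455 × 17.2200% + 0.1248 × 5.9939% + 0.2298 × 1.8668% = 12.2916%.

12.29%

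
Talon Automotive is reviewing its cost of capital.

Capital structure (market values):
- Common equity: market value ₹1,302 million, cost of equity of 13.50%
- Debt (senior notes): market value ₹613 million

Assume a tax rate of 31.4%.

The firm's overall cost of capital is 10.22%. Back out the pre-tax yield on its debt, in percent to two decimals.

Total capital V = 1302 + 613 = 1915.
Equity weight = 1302/1915 = 0.6799.
Senior notes weight = 613/1915 = 0.3201.
Equity contribution = 0.6799 × 13.5% = 9.1786%.
Remaining for debt = 10.22% − 9.1786% = 1.0414%.
Rd × (1 − 31.4%) × 0.3201 = 1.0414%  ⇒  Rd = 4.7425%.

4.74%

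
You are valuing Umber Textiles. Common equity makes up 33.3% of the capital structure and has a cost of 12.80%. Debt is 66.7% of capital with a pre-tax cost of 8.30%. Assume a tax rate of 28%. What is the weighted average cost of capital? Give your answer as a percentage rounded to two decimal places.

After-tax cost of debt = 8.3% × (1 − 28%) = 5.9760%.
WACC = 0.333 × 12.8000% + 0.667 × 5.9760% = 8.2484%.

8.25%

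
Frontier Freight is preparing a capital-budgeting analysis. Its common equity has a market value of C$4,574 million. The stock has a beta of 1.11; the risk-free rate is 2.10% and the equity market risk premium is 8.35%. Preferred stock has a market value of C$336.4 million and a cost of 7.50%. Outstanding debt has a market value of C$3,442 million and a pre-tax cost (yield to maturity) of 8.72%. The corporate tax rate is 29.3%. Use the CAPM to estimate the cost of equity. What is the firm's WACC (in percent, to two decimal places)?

9.07%

Cost of equity via CAPM: Re = 2.1% + 1.11 × 8.35% = 11.3685%.
Total capital V = 4574 + 336.4 + 3442 = 8352.4.
Equity: weight = 4574/8352.4 = 0.5476; cost = 11.3685%.
Preferred: weight = 336.4/8352.4 = 0.0403; cost = 7.5%.
Debt: weight = 3442/8352.4 = 0.4121; after-tax cost = 8.72% × (1 − 29.3%) = 6.1650%.
WACC = 0.5476 × 11.3685% + 0.0403 × 7.5000% + 0.4121 × 6.1650% = 9.0684%.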